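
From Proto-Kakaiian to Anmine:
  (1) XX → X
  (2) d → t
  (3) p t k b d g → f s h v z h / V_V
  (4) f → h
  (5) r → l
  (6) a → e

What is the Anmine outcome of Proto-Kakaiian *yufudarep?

Anmine: *yufudarep > yufutarep > yufusarep > yuhusarep > yuhusalep > yuhuselep  (by unconditioned shift, intervocalic lenition, unconditioned shift, unconditioned shift, vowel merger)

yuhuselep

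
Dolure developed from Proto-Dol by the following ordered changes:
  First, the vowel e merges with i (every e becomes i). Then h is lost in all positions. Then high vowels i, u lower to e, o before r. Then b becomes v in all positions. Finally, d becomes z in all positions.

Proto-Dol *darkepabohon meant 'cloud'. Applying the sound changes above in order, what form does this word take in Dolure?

Dolure: *darkepabohon
  darkepabohon → darkipabohon   [vowel merger]
  darkipabohon → darkipaboon   [h-loss]
  darkipaboon (rule 3 does not apply)
  darkipaboon → darkipavoon   [unconditioned shift]
  darkipavoon → zarkipavoon   [unconditioned shift]
  giving Dolure zarkipavoon.

zarkipavoon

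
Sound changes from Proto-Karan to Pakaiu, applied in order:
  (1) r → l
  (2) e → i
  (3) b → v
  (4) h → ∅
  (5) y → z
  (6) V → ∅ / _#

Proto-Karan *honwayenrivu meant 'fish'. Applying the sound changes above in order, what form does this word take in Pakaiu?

Pakaiu: start from *honwayenrivu.
  rule 1 (unconditioned shift): honwayenrivu → honwayenlivu
  rule 2 (vowel merger): honwayenlivu → honwayinlivu
  rule 3: no change — honwayinlivu
  rule 4 (h-loss): honwayinlivu → onwayinlivu
  rule 5 (unconditioned shift): onwayinlivu → onwazinlivu
  rule 6 (apocope): onwazinlivu → onwazinliv
  ⇒ Pakaiu onwazinliv

onwazinliv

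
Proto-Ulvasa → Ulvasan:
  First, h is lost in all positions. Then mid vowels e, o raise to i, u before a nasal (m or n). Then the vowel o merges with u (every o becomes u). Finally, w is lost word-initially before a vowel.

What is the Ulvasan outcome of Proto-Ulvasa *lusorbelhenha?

Ulvasan: *lusorbelhenha
  lusorbelhenha → lusorbelena   [h-loss]
  lusorbelena → lusorbelina   [pre-nasal raising]
  lusorbelina → lusurbelina   [vowel merger]
  lusurbelina (rule 4 does not apply)
  giving Ulvasan lusurbelina.

lusurbelina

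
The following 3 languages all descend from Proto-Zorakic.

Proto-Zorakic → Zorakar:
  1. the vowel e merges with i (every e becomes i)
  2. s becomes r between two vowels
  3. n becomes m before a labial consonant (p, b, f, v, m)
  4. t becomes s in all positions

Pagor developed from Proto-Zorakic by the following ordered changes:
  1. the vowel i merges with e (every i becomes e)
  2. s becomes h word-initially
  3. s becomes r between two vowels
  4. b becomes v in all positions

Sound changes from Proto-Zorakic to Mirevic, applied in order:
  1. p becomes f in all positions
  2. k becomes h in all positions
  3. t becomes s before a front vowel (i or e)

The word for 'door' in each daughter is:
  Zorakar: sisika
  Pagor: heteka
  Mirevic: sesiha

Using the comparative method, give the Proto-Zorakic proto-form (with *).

*setika

Position 4: Zorakar has i, Pagor has e, Mirevic has i. Mirevic preserves i here (none of its changes turn any other segment into i), so the proto-segment is *i.
Position 3: Zorakar has s, Pagor has t, Mirevic has s. Pagor preserves t here (none of its changes turn any other segment into t), so the proto-segment is *t.
This points to *setika. Verify forward in each daughter:
Zorakar: start from *setika.
  rule 1 (vowel merger): setika → sitika
  rule 2: no change — sitika
  rule 3: no change — sitika
  rule 4 (unconditioned shift): sitika → sisika
  ⇒ Zorakar sisika
Pagor: start from *setika.
  rule 1 (vowel merger): setika → seteka
  rule 2 (debuccalisation): seteka → heteka
  rule 3: no change — heteka
  rule 4: no change — heteka
  ⇒ Pagor heteka
Mirevic: *setika
  setika (rule 1 does not apply)
  setika → setiha   [unconditioned shift]
  setiha → sesiha   [palatalisation]
  giving Mirevic sesiha.
No other proto-form is consistent with every reflex, so the reconstruction is *setika.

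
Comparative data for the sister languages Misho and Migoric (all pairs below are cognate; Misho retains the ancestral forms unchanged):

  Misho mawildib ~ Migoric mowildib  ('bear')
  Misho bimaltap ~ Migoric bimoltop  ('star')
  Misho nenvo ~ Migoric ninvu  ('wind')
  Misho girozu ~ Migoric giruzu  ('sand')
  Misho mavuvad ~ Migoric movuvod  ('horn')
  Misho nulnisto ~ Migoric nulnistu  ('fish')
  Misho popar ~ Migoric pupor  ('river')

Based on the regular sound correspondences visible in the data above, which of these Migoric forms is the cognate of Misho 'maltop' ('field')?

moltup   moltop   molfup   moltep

moltup

mawildib ~ mowildib, bimaltap ~ bimoltop — Misho a corresponds to Migoric o after a consonant, before a consonant other than r, m, n, p, b, f, v.
popar ~ pupor — Misho o corresponds to Migoric u after a consonant, before a labial obstruent.
Applying these to Misho 'maltop':
  maltop → moltop   (a→o after a consonant, before a consonant other than r, m, n, p, b, f, v)
  moltop → moltup   (o→u after a consonant, before a labial obstruent)
So the Migoric cognate is 'moltup'.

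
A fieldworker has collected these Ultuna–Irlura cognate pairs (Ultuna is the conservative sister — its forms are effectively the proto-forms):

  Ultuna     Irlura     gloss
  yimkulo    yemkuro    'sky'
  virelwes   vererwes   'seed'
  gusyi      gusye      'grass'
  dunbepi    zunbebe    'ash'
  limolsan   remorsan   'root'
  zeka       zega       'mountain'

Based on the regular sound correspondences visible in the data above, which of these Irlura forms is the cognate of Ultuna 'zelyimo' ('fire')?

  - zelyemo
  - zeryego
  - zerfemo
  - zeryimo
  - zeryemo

virelwes ~ vererwes, limolsan ~ remorsan — Ultuna l corresponds to Irlura r after a vowel, before a consonant other than r, m, n, p, b, f, v.
yimkulo ~ yemkuro, limolsan ~ remorsan — Ultuna i corresponds to Irlura e after a consonant, before a nasal.
Applying these to Ultuna 'zelyimo':
  zelyimo → zeryimo   (l→r after a vowel, before a consonant other than r, m, n, p, b, f, v)
  zeryimo → zeryemo   (i→e after a consonant, before a nasal)
So the Irlura cognate is 'zeryemo'.

zeryemo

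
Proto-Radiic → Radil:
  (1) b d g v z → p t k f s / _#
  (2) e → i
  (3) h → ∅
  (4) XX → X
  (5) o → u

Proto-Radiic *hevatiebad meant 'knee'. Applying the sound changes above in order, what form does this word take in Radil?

ivatibat

Radil: *hevatiebad > hevatiebat > hivatiibat > ivatiibat > ivatibat  (by final devoicing, vowel merger, h-loss, degemination)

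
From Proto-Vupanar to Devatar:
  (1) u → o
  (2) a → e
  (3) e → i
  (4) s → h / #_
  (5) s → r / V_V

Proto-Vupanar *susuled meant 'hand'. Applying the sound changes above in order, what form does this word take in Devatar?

horolid

Devatar: *susuled > sosoled > sosolid > hosolid > horolid  (by vowel merger, vowel merger, debuccalisation, rhotacism)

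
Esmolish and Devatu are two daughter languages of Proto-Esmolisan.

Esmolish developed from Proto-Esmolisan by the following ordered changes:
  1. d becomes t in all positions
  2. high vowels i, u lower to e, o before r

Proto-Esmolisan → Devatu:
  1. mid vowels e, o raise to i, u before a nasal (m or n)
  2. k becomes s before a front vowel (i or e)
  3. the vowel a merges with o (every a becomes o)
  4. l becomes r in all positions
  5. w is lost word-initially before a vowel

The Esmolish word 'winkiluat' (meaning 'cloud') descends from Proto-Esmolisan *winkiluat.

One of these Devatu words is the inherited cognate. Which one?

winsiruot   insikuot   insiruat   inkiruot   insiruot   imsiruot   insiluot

insiruot

Devatu: *winkiluat
  winkiluat (rule 1 does not apply)
  winkiluat → winsiluat   [palatalisation]
  winsiluat → winsiluot   [vowel merger]
  winsiluot → winsiruot   [unconditioned shift]
  winsiruot → insiruot   [glide loss]
  giving Devatu insiruot.
Only 'insiruot' matches the regular Devatu development of *winkiluat.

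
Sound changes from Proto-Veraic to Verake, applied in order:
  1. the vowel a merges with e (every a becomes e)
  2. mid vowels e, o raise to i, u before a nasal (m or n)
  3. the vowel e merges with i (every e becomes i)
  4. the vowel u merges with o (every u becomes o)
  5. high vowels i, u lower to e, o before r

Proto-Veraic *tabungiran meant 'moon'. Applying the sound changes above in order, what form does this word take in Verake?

tibongerin

Verake: *tabungiran > tebungiren > tebungirin > tibungirin > tibongirin > tibongerin  (by vowel merger, pre-nasal raising, vowel merger, vowel merger, pre-rhotic lowering)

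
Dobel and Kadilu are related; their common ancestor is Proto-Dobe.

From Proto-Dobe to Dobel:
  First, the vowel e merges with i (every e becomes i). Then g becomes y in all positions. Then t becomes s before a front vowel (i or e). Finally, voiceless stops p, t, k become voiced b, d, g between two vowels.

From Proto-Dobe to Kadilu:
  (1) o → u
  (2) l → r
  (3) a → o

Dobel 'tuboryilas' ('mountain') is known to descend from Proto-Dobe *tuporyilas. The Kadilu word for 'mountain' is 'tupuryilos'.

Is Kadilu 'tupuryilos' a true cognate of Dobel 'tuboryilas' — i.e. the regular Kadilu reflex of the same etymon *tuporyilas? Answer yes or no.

Derive the expected Kadilu reflex of *tuporyilas:
Kadilu: start from *tuporyilas.
  rule 1 (vowel merger): tuporyilas → tupuryilas
  rule 2 (unconditioned shift): tupuryilas → tupuryiras
  rule 3 (vowel merger): tupuryiras → tupuryiros
  ⇒ Kadilu tupuryiros
The regular Kadilu reflex would be 'tupuryiros', but the attested form is 'tupuryilos'. The correspondence is irregular, so they are not cognates (the Kadilu form has a different source).

no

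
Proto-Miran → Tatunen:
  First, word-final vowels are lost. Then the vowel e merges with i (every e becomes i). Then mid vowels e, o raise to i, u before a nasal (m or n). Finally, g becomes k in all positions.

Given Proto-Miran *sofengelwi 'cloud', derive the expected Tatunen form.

Tatunen: start from *sofengelwi.
  rule 1 (apocope): sofengelwi → sofengelw
  rule 2 (vowel merger): sofengelw → sofingilw
  rule 3: no change — sofingilw
  rule 4 (unconditioned shift): sofingilw → sofinkilw
  ⇒ Tatunen sofinkilw

sofinkilw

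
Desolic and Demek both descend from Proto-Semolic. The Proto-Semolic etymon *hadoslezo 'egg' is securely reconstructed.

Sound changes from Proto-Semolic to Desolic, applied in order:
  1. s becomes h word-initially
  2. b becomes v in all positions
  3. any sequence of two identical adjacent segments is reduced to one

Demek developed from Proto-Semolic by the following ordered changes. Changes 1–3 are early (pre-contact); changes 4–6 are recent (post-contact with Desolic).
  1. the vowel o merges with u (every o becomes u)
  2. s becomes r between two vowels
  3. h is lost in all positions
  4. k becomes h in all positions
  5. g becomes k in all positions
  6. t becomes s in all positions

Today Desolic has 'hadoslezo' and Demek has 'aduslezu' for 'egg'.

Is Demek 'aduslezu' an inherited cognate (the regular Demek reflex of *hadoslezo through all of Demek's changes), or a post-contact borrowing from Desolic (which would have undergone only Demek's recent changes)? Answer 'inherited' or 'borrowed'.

inherited

If inherited, *hadoslezo would pass through all of Demek's changes:
Demek: *hadoslezo
  hadoslezo → haduslezu   [vowel merger]
  haduslezu (rule 2 does not apply)
  haduslezu → aduslezu   [h-loss]
  aduslezu (rule 4 does not apply)
  aduslezu (rule 5 does not apply)
  aduslezu (rule 6 does not apply)
  giving Demek aduslezu.
If borrowed from Desolic 'hadoslezo' after the early changes, it would undergo only the recent ones:
  rule 4 (unconditioned shift): no change (hadoslezo)
  rule 5 (unconditioned shift): no change (hadoslezo)
  rule 6 (unconditioned shift): no change (hadoslezo)
  ⇒ as a loan: hadoslezo
Demek 'aduslezu' matches the inherited outcome exactly, so it is an inherited cognate, not a loan.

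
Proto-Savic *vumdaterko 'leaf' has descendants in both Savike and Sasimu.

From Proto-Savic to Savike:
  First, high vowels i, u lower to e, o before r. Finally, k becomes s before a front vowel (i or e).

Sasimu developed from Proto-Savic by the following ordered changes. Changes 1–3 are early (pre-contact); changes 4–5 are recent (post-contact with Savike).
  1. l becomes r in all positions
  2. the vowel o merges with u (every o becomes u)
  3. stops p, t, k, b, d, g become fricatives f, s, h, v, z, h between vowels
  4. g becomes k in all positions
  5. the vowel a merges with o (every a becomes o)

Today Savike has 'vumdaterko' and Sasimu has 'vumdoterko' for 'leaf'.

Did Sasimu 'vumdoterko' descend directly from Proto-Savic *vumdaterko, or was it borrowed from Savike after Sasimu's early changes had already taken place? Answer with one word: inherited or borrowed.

If inherited, *vumdaterko would pass through all of Sasimu's changes:
Sasimu: *vumdaterko
  vumdaterko (rule 1 does not apply)
  vumdaterko → vumdaterku   [vowel merger]
  vumdaterku → vumdaserku   [intervocalic lenition]
  vumdaserku (rule 4 does not apply)
  vumdaserku → vumdoserku   [vowel merger]
  giving Sasimu vumdoserku.
If borrowed from Savike 'vumdaterko' after the early changes, it would undergo only the recent ones:
  rule 4 (unconditioned shift): no change (vumdaterko)
  rule 5 (vowel merger): vumdaterko → vumdoterko
  ⇒ as a loan: vumdoterko
Sasimu 'vumdoterko' matches the loan outcome 'vumdoterko', not the inherited 'vumdoserku' — it skipped the early Sasimu changes, so it was borrowed from Savike.

borrowed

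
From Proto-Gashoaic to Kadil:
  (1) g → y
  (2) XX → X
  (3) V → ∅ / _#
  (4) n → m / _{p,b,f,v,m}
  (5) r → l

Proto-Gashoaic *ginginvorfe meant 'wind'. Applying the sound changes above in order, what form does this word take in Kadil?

yinyimvolf

Kadil: start from *ginginvorfe.
  rule 1 (unconditioned shift): ginginvorfe → yinyinvorfe
  rule 2: no change — yinyinvorfe
  rule 3 (apocope): yinyinvorfe → yinyinvorf
  rule 4 (nasal place assimilation): yinyinvorf → yinyimvorf
  rule 5 (unconditioned shift): yinyimvorf → yinyimvolf
  ⇒ Kadil yinyimvolf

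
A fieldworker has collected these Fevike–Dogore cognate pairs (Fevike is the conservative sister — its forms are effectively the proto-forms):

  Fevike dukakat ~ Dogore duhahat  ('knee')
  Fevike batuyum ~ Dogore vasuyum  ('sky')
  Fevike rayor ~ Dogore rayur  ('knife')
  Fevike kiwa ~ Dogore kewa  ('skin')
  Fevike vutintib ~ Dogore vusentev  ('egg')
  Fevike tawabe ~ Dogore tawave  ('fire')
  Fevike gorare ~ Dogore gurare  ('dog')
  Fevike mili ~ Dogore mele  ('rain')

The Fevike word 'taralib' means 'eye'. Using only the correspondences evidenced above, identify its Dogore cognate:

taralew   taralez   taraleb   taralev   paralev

vutintib ~ vusentev — Fevike i corresponds to Dogore e after a consonant, before a labial obstruent.
vutintib ~ vusentev — Fevike b corresponds to Dogore v word-finally.
Applying these to Fevike 'taralib':
  taralib → taraleb   (i→e after a consonant, before a labial obstruent)
  taraleb → taralev   (b→v word-finally)
So the Dogore cognate is 'taralev'.

taralev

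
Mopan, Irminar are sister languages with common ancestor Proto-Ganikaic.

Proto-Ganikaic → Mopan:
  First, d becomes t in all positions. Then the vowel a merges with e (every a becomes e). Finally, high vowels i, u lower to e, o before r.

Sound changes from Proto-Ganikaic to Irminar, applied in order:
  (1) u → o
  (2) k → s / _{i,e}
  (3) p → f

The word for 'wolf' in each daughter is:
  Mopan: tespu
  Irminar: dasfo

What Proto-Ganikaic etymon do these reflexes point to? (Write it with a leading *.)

*daspu

Position 5: Mopan has u, Irminar has o. Mopan preserves u here (none of its changes turn any other segment into u), so the proto-segment is *u.
Position 4: Mopan has p, Irminar has f. Mopan preserves p here (none of its changes turn any other segment into p), so the proto-segment is *p.
Position 2: Mopan has e, Irminar has a. Irminar preserves a here (none of its changes turn any other segment into a), so the proto-segment is *a.
Continuing position by position gives *daspu; check it forward:
Mopan: *daspu > taspu > tespu  (by unconditioned shift, vowel merger)
Irminar: start from *daspu.
  rule 1 (vowel merger): daspu → daspo
  rule 2: no change — daspo
  rule 3 (unconditioned shift): daspo → dasfo
  ⇒ Irminar dasfo
No other proto-form is consistent with every reflex, so the reconstruction is *daspu.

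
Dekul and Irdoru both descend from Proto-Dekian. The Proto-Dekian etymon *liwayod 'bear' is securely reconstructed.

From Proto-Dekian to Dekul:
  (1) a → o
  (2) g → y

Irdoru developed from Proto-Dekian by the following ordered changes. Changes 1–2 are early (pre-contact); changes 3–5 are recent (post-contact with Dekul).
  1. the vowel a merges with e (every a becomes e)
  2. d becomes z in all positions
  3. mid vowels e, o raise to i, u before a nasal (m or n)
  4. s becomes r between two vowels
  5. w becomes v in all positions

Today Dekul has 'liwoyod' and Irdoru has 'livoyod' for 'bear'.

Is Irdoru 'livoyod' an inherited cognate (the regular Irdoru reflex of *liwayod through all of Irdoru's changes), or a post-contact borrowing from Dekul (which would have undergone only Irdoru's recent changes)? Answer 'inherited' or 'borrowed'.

borrowed

If inherited, *liwayod would pass through all of Irdoru's changes:
Irdoru: *liwayod > liweyod > liweyoz > liveyoz  (by vowel merger, unconditioned shift, unconditioned shift)
If borrowed from Dekul 'liwoyod' after the early changes, it would undergo only the recent ones:
  rule 3 (pre-nasal raising): no change (liwoyod)
  rule 4 (rhotacism): no change (liwoyod)
  rule 5 (unconditioned shift): liwoyod → livoyod
  ⇒ as a loan: livoyod
Irdoru 'livoyod' matches the loan outcome 'livoyod', not the inherited 'liveyoz' — it skipped the early Irdoru changes, so it was borrowed from Dekul.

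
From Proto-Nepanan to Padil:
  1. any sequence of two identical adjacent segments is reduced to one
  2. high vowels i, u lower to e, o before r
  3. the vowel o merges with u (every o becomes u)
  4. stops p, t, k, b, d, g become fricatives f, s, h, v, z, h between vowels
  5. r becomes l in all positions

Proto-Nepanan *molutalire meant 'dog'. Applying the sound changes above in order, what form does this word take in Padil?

mulusalele

Padil: *molutalire > molutalere > mulutalere > mulusalere > mulusalele  (by pre-rhotic lowering, vowel merger, intervocalic lenition, unconditioned shift)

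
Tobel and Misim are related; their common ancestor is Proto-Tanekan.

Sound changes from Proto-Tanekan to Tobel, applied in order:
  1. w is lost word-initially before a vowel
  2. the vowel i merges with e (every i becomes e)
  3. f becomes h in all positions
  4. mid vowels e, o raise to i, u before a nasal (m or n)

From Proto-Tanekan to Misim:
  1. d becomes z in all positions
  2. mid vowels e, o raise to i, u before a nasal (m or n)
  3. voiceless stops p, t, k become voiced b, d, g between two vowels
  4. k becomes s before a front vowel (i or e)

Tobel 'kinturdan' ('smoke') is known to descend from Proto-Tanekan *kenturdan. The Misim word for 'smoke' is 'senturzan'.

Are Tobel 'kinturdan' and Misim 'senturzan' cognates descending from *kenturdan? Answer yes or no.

no

Derive the expected Misim reflex of *kenturdan:
Misim: *kenturdan
  kenturdan → kenturzan   [unconditioned shift]
  kenturzan → kinturzan   [pre-nasal raising]
  kinturzan (rule 3 does not apply)
  kinturzan → sinturzan   [palatalisation]
  giving Misim sinturzan.
The regular Misim reflex would be 'sinturzan', but the attested form is 'senturzan'. The correspondence is irregular, so they are not cognates (the Misim form has a different source).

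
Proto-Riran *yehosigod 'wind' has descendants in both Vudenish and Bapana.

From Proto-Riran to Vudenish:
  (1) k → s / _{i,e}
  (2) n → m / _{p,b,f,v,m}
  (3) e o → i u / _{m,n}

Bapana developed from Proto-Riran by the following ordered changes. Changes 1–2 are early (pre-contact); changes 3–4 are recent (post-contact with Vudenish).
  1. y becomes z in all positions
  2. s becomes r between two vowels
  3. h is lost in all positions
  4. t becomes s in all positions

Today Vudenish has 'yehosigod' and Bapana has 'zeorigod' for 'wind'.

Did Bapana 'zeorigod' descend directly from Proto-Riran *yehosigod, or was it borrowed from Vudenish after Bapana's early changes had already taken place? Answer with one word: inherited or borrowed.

If inherited, *yehosigod would pass through all of Bapana's changes:
Bapana: *yehosigod
  yehosigod → zehosigod   [unconditioned shift]
  zehosigod → zehorigod   [rhotacism]
  zehorigod → zeorigod   [h-loss]
  zeorigod (rule 4 does not apply)
  giving Bapana zeorigod.
If borrowed from Vudenish 'yehosigod' after the early changes, it would undergo only the recent ones:
  rule 3 (h-loss): yehosigod → yeosigod
  rule 4 (unconditioned shift): no change (yeosigod)
  ⇒ as a loan: yeosigod
Bapana 'zeorigod' matches the inherited outcome exactly, so it is an inherited cognate, not a loan.

inherited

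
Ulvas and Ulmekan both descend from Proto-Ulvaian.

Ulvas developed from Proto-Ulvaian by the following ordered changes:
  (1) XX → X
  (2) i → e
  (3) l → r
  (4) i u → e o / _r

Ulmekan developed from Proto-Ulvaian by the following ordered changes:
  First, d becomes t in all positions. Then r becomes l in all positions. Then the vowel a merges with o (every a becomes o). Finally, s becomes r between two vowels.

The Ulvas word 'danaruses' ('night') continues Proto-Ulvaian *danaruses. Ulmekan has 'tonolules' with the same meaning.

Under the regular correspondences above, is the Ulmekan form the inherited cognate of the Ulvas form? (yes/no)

Derive the expected Ulmekan reflex of *danaruses:
Ulmekan: *danaruses > tanaruses > tanaluses > tonoluses > tonolures  (by unconditioned shift, unconditioned shift, vowel merger, rhotacism)
The regular Ulmekan reflex would be 'tonolures', but the attested form is 'tonolules'. The correspondence is irregular, so they are not cognates (the Ulmekan form has a different source).

no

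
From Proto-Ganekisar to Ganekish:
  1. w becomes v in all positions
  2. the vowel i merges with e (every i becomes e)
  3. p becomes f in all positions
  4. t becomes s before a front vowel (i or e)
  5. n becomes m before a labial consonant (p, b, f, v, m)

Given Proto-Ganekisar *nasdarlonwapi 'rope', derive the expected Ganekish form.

Ganekish: *nasdarlonwapi > nasdarlonvapi > nasdarlonvape > nasdarlonvafe > nasdarlomvafe  (by unconditioned shift, vowel merger, unconditioned shift, nasal place assimilation)

nasdarlomvafe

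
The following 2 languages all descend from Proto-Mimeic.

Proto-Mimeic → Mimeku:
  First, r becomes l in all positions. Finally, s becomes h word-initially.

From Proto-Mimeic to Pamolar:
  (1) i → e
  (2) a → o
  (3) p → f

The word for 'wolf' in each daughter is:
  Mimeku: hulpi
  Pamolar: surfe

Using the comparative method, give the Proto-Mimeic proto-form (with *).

*surpi

Position 1: Mimeku has h, Pamolar has s. Pamolar preserves s here (none of its changes turn any other segment into s), so the proto-segment is *s.
Position 3: Mimeku has l, Pamolar has r. Pamolar preserves r here (none of its changes turn any other segment into r), so the proto-segment is *r.
Continuing position by position gives *surpi; check it forward:
Mimeku: start from *surpi.
  rule 1 (unconditioned shift): surpi → sulpi
  rule 2 (debuccalisation): sulpi → hulpi
  ⇒ Mimeku hulpi
Pamolar: *surpi > surpe > surfe  (by vowel merger, unconditioned shift)
Only *surpi yields all of Mimeku hulpi, Pamolar surfe.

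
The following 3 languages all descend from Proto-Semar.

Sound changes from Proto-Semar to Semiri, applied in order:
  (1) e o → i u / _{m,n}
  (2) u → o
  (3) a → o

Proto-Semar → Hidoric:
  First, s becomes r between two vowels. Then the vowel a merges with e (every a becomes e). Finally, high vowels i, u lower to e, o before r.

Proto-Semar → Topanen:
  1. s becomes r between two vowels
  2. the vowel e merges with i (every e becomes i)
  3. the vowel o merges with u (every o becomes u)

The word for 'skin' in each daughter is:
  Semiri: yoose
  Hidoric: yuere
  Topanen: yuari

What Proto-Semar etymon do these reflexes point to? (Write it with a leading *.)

Position 4: Semiri has s, Hidoric has r, Topanen has r. Semiri preserves s here (none of its changes turn any other segment into s), so the proto-segment is *s.
Position 5: Semiri has e, Hidoric has e, Topanen has i. Semiri preserves e here (none of its changes turn any other segment into e), so the proto-segment is *e.
Position 2: Semiri has o, Hidoric has u, Topanen has u. Hidoric preserves u here (none of its changes turn any other segment into u), so the proto-segment is *u.
This points to *yuase. Verify forward in each daughter:
Semiri: start from *yuase.
  rule 1: no change — yuase
  rule 2 (vowel merger): yuase → yoase
  rule 3 (vowel merger): yoase → yoose
  ⇒ Semiri yoose
Hidoric: *yuase
  yuase → yuare   [rhotacism]
  yuare → yuere   [vowel merger]
  yuere (rule 3 does not apply)
  giving Hidoric yuere.
Topanen: *yuase
  yuase → yuare   [rhotacism]
  yuare → yuari   [vowel merger]
  yuari (rule 3 does not apply)
  giving Topanen yuari.
Only *yuase yields all of Semiri yoose, Hidoric yuere, Topanen yuari.

*yuase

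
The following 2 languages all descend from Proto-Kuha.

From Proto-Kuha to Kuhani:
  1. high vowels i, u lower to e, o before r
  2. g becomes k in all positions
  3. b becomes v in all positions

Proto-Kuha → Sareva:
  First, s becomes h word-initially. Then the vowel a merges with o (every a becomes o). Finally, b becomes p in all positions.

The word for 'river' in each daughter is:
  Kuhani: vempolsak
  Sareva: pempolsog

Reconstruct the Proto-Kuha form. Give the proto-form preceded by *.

Position 1: Kuhani has v, Sareva has p. Taking the neighbouring segments as reconstructed: Kuhani v could go back to *b or *v; Sareva p could go back to *p or *b — the one source consistent with every daughter is *b.
Position 9: Kuhani has k, Sareva has g. Sareva preserves g here (none of its changes turn any other segment into g), so the proto-segment is *g.
This points to *bempolsag. Verify forward in each daughter:
Kuhani: *bempolsag > bempolsak > vempolsak  (by unconditioned shift, unconditioned shift)
Sareva: *bempolsag
  bempolsag (rule 1 does not apply)
  bempolsag → bempolsog   [vowel merger]
  bempolsog → pempolsog   [unconditioned shift]
  giving Sareva pempolsog.
Only *bempolsag yields all of Kuhani vempolsak, Sareva pempolsog.

*bempolsag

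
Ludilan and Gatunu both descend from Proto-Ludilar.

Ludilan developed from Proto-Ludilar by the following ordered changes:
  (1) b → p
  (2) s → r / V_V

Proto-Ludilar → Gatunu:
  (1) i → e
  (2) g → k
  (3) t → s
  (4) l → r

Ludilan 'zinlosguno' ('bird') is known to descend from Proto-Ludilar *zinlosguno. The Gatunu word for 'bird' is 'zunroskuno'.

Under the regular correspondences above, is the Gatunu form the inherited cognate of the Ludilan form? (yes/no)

no

Derive the expected Gatunu reflex of *zinlosguno:
Gatunu: *zinlosguno
  zinlosguno → zenlosguno   [vowel merger]
  zenlosguno → zenloskuno   [unconditioned shift]
  zenloskuno (rule 3 does not apply)
  zenloskuno → zenroskuno   [unconditioned shift]
  giving Gatunu zenroskuno.
The regular Gatunu reflex would be 'zenroskuno', but the attested form is 'zunroskuno'. The correspondence is irregular, so they are not cognates (the Gatunu form has a different source).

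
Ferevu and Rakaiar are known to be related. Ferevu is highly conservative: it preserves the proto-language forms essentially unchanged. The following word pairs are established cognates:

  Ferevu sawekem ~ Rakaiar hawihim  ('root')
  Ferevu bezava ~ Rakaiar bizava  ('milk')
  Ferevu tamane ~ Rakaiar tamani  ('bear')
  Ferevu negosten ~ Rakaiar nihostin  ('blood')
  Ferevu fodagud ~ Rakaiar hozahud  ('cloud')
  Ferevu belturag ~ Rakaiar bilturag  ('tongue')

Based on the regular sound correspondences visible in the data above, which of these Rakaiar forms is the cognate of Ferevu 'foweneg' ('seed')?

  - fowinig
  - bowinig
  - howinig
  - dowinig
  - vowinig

fodagud ~ hozahud — Ferevu f corresponds to Rakaiar h word-initially before a back vowel.
negosten ~ nihostin — Ferevu e corresponds to Rakaiar i after a consonant, before a nasal.
sawekem ~ hawihim, bezava ~ bizava — Ferevu e corresponds to Rakaiar i after a consonant, before a consonant other than r, m, n, p, b, f, v.
Applying these to Ferevu 'foweneg':
  foweneg → howeneg   (f→h word-initially before a back vowel)
  howeneg → howineg   (e→i after a consonant, before a nasal)
  howineg → howinig   (e→i after a consonant, before a consonant other than r, m, n, p, b, f, v)
So the Rakaiar cognate is 'howinig'.

howinig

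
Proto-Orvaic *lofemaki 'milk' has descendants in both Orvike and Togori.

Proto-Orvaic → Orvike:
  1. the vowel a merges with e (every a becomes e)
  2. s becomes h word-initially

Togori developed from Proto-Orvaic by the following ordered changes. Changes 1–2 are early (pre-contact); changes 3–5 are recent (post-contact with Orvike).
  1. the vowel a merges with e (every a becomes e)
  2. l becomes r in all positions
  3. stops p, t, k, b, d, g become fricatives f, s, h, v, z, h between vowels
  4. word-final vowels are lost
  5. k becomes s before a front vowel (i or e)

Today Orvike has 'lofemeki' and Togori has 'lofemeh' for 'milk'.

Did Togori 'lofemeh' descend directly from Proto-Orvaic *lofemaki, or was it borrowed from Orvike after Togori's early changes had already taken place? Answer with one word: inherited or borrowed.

borrowed

If inherited, *lofemaki would pass through all of Togori's changes:
Togori: *lofemaki > lofemeki > rofemeki > rofemehi > rofemeh  (by vowel merger, unconditioned shift, intervocalic lenition, apocope)
If borrowed from Orvike 'lofemeki' after the early changes, it would undergo only the recent ones:
  rule 3 (intervocalic lenition): lofemeki → lofemehi
  rule 4 (apocope): lofemehi → lofemeh
  rule 5 (palatalisation): no change (lofemeh)
  ⇒ as a loan: lofemeh
Togori 'lofemeh' matches the loan outcome 'lofemeh', not the inherited 'rofemeh' — it skipped the early Togori changes, so it was borrowed from Orvike.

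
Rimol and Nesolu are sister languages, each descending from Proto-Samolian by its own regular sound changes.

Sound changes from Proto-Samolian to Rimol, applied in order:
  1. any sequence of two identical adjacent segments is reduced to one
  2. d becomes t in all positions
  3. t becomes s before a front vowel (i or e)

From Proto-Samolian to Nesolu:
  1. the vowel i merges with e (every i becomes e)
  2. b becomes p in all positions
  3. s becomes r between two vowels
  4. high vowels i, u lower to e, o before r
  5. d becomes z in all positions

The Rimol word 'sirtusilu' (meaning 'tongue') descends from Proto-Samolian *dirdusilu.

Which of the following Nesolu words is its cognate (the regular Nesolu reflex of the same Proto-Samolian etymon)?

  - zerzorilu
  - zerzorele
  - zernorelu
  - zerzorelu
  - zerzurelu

Nesolu: start from *dirdusilu.
  rule 1 (vowel merger): dirdusilu → derduselu
  rule 2: no change — derduselu
  rule 3 (rhotacism): derduselu → derdurelu
  rule 4 (pre-rhotic lowering): derdurelu → derdorelu
  rule 5 (unconditioned shift): derdorelu → zerzorelu
  ⇒ Nesolu zerzorelu
Among the options, 'zerzorelu' alone shows every Nesolu change applied in order.

zerzorelu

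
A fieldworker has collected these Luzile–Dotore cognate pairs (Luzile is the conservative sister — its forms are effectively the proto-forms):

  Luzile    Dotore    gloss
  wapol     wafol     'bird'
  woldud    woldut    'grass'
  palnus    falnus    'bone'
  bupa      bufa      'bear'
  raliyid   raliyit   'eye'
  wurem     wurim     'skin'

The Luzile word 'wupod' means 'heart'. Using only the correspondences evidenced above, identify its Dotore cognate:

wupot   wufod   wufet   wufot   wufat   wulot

wufot

wapol ~ wafol — Luzile p corresponds to Dotore f between vowels (before a back vowel).
woldud ~ woldut, raliyid ~ raliyit — Luzile d corresponds to Dotore t word-finally.
Applying these to Luzile 'wupod':
  wupod → wufod   (p→f between vowels (before a back vowel))
  wufod → wufot   (d→t word-finally)
So the Dotore cognate is 'wufot'.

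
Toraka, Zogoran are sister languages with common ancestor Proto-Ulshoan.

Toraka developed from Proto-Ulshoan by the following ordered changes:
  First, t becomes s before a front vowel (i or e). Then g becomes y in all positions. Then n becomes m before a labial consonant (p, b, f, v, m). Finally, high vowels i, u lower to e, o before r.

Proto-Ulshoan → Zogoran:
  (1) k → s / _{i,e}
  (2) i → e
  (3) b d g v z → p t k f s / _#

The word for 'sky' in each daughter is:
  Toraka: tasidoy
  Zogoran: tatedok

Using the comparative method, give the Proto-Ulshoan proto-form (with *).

*tatidog

Position 7: Toraka has y, Zogoran has k. Taking the neighbouring segments as reconstructed: Toraka y could go back to *g or *y; Zogoran k could go back to *k or *g — the one source consistent with every daughter is *g.
Position 3: Toraka has s, Zogoran has t. Taking the neighbouring segments as reconstructed: Toraka s could go back to *t or *s; Zogoran t can only go back to *t — the one source consistent with every daughter is *t.
Continuing position by position gives *tatidog; check it forward:
Toraka: *tatidog > tasidog > tasidoy  (by palatalisation, unconditioned shift)
Zogoran: *tatidog > tatedog > tatedok  (by vowel merger, final devoicing)
*tatidog is the unique common source.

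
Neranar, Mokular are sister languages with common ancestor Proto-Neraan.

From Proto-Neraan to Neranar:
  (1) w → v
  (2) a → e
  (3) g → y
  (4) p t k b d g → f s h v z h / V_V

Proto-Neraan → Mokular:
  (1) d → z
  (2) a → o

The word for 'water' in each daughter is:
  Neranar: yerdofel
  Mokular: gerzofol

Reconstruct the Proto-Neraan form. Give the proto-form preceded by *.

*gerdofal

Position 4: Neranar has d, Mokular has z. Neranar preserves d here (none of its changes turn any other segment into d), so the proto-segment is *d.
Position 7: Neranar has e, Mokular has o. Taking the neighbouring segments as reconstructed: Neranar e could go back to *a or *e; Mokular o could go back to *a or *o — the one source consistent with every daughter is *a.
Continuing position by position gives *gerdofal; check it forward:
Neranar: *gerdofal > gerdofel > yerdofel  (by vowel merger, unconditioned shift)
Mokular: *gerdofal > gerzofal > gerzofol  (by unconditioned shift, vowel merger)
*gerdofal is the unique common source.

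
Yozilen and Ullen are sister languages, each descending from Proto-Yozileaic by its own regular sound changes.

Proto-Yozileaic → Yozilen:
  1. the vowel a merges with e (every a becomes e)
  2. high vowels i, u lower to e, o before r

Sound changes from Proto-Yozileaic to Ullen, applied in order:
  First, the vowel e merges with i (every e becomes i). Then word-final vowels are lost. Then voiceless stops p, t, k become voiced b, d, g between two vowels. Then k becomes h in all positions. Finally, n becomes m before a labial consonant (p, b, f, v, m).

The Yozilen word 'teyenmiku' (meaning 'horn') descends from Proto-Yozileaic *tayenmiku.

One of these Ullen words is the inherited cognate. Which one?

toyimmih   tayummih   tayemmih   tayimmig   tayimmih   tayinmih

tayimmih

Ullen: *tayenmiku > tayinmiku > tayinmik > tayinmih > tayimmih  (by vowel merger, apocope, unconditioned shift, nasal place assimilation)
The other candidates each miss or misapply at least one Ullen change.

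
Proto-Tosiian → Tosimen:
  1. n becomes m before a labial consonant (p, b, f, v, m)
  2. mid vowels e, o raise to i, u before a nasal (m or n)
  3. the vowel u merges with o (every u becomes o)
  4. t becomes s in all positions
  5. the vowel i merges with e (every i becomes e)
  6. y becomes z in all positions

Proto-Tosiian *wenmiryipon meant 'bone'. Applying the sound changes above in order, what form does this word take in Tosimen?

wemmerzepon

Tosimen: *wenmiryipon > wemmiryipon > wimmiryipun > wimmiryipon > wemmeryepon > wemmerzepon  (by nasal place assimilation, pre-nasal raising, vowel merger, vowel merger, unconditioned shift)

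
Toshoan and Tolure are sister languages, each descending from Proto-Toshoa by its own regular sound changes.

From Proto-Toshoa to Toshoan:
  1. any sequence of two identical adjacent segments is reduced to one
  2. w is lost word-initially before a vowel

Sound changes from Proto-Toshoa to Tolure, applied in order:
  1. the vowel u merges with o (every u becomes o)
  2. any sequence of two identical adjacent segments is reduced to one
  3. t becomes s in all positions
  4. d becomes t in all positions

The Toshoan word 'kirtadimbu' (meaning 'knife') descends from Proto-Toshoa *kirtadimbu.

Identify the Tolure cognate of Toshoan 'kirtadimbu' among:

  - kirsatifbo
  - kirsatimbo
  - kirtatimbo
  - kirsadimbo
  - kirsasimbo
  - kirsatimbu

Tolure: start from *kirtadimbu.
  rule 1 (vowel merger): kirtadimbu → kirtadimbo
  rule 2: no change — kirtadimbo
  rule 3 (unconditioned shift): kirtadimbo → kirsadimbo
  rule 4 (unconditioned shift): kirsadimbo → kirsatimbo
  ⇒ Tolure kirsatimbo
The other candidates each miss or misapply at least one Tolure change.

kirsatimbo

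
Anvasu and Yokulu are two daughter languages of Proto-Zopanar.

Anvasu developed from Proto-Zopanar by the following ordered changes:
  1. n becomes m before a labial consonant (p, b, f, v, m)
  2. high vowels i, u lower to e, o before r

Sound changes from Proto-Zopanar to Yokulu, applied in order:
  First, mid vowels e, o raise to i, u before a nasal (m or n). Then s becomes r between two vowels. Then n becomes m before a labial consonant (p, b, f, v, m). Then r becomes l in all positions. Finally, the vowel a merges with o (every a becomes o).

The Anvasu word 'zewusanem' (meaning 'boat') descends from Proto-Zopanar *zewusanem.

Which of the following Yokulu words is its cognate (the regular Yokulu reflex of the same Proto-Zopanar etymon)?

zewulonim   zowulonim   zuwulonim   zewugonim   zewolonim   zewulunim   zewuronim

Yokulu: start from *zewusanem.
  rule 1 (pre-nasal raising): zewusanem → zewusanim
  rule 2 (rhotacism): zewusanim → zewuranim
  rule 3: no change — zewuranim
  rule 4 (unconditioned shift): zewuranim → zewulanim
  rule 5 (vowel merger): zewulanim → zewulonim
  ⇒ Yokulu zewulonim

zewulonim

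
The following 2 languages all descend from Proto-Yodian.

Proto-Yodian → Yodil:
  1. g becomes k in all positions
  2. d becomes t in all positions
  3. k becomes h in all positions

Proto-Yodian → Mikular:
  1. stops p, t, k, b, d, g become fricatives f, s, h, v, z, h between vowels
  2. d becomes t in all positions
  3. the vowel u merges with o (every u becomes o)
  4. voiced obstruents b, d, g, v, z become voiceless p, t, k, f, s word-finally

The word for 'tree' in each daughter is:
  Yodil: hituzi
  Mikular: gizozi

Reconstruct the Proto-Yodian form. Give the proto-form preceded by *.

*giduzi

Position 4: Yodil has u, Mikular has o. Yodil preserves u here (none of its changes turn any other segment into u), so the proto-segment is *u.
Position 3: Yodil has t, Mikular has z. Taking the neighbouring segments as reconstructed: Yodil t could go back to *t or *d; Mikular z could go back to *d or *z — the one source consistent with every daughter is *d.
This points to *giduzi. Verify forward in each daughter:
Yodil: start from *giduzi.
  rule 1 (unconditioned shift): giduzi → kiduzi
  rule 2 (unconditioned shift): kiduzi → kituzi
  rule 3 (unconditioned shift): kituzi → hituzi
  ⇒ Yodil hituzi
Mikular: *giduzi
  giduzi → gizuzi   [intervocalic lenition]
  gizuzi (rule 2 does not apply)
  gizuzi → gizozi   [vowel merger]
  gizozi (rule 4 does not apply)
  giving Mikular gizozi.
*giduzi is the unique common source.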